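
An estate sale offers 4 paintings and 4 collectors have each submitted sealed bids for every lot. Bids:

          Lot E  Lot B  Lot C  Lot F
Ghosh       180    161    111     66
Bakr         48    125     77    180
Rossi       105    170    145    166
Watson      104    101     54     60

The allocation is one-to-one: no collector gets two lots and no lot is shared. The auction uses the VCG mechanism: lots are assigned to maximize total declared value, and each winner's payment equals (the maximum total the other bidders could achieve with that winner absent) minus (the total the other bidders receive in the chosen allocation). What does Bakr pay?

Efficient allocation: Ghosh→Lot E ($180), Bakr→Lot F ($180), Rossi→Lot C ($145), Watson→Lot B ($101); total welfare W = $606.
Bakr receives Lot F at value $180, so the others get W − 180 = $426.
Without Bakr: best allocation of the remaining 3 bidders over all 4 lots is Ghosh→Lot E ($180), Rossi→Lot F ($166), Watson→Lot B ($101), total $447.
VCG payment = (others' best without Bakr) − (others' welfare with Bakr) = 447 − 426 = $21.

Bakr pays $21.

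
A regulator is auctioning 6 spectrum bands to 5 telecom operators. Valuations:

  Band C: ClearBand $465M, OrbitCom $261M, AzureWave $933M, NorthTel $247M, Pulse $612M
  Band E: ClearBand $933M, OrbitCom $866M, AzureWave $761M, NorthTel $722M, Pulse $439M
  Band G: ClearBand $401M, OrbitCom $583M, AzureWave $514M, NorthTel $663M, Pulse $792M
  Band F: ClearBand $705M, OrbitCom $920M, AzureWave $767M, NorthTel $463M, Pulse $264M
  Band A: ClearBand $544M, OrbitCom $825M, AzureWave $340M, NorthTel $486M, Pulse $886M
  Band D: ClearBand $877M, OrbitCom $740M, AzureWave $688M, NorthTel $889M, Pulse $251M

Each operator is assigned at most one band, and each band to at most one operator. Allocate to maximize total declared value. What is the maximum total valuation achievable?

This is the linear assignment problem.
Optimal: ClearBand→Band E ($933M), OrbitCom→Band F ($920M), AzureWave→Band C ($933M), NorthTel→Band D ($889M), Pulse→Band A ($886M) — total 933+920+933+889+886 = $4561M.
Column-greedy (each band in turn goes to its best remaining operator) gives $4064M, worse by 497.
Next-best assignment: ClearBand→Band E, OrbitCom→Band F, AzureWave→Band C, NorthTel→Band D, Pulse→Band G = $4467M.
Swapping ClearBand↔AzureWave (ClearBand→Band C $465M, AzureWave→Band E $761M) loses 640.

Max total: $4561M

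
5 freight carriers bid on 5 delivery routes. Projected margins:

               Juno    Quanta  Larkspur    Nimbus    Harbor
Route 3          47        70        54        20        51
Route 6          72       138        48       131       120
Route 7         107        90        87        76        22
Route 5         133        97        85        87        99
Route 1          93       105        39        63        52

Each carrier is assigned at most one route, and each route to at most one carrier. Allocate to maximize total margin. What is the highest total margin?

Maximum total: $507k

This is the linear assignment problem.
Optimal: Juno→Route 5 ($133k), Quanta→Route 1 ($105k), Larkspur→Route 7 ($87k), Nimbus→Route 6 ($131k), Harbor→Route 3 ($51k) — total 133+105+87+131+51 = $507k.
Max-entry greedy (repeatedly take the single best remaining cell) gives $472k, worse by 35.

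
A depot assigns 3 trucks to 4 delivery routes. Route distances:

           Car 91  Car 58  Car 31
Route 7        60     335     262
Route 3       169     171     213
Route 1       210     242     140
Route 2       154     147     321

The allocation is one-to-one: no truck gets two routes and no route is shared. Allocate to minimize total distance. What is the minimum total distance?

Min total: 347 km

Optimal: Car 91→Route 7 (60 km), Car 58→Route 2 (147 km), Car 31→Route 1 (140 km) — total 60+147+140 = 347 km.
Column-greedy (each route in turn goes to its cheapest remaining truck) gives 371 km, worse by 24.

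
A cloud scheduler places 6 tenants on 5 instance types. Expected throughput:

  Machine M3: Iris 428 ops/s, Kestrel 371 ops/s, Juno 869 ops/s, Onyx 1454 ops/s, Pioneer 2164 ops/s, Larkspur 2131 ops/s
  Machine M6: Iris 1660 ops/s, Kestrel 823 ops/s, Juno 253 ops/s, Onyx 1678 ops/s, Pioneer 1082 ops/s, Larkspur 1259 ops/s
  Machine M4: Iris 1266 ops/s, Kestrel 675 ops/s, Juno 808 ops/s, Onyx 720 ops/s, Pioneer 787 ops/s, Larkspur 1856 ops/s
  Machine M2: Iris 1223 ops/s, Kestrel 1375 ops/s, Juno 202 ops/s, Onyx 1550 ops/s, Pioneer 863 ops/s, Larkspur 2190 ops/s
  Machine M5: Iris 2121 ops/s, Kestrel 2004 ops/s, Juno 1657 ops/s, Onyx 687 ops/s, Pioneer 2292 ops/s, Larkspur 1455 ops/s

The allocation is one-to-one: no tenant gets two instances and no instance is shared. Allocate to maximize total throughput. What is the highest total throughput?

Max total: 9302 ops/s

Optimal: Pioneer→Machine M3 (2164 ops/s), Onyx→Machine M6 (1678 ops/s), Iris→Machine M4 (1266 ops/s), Larkspur→Machine M2 (2190 ops/s), Kestrel→Machine M5 (2004 ops/s) — total 2164+1678+1266+2190+2004 = 9302 ops/s.
Row-greedy (each tenant in turn takes its best remaining instance) gives 6830 ops/s, worse by 2472.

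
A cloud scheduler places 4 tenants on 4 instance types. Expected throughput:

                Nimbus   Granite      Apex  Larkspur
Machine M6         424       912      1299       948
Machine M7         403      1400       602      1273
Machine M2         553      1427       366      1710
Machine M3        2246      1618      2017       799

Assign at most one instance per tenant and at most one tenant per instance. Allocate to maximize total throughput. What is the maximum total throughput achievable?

Optimal: Nimbus→Machine M3 (2246 ops/s), Granite→Machine M7 (1400 ops/s), Apex→Machine M6 (1299 ops/s), Larkspur→Machine M2 (1710 ops/s) — total 2246+1400+1299+1710 = 6655 ops/s.
Row-greedy (each tenant in turn takes its best remaining instance) gives 6245 ops/s, worse by 410.
Swapping Larkspur↔Granite (Larkspur→Machine M7 1273 ops/s, Granite→Machine M2 1427 ops/s) loses 410.

Max total: 6655 ops/s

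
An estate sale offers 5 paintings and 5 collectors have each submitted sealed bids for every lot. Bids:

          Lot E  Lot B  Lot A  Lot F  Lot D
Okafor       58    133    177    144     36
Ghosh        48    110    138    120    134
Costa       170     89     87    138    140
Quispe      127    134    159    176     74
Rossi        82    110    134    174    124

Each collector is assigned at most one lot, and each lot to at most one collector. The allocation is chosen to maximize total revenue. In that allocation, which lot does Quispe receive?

Quispe receives Lot B.

Treat this as an assignment problem: match each collector to one lot.
Optimal: Okafor→Lot A ($177), Ghosh→Lot D ($134), Costa→Lot E ($170), Quispe→Lot B ($134), Rossi→Lot F ($174) — total 177+134+170+134+174 = $789.
Row-greedy (each collector in turn takes its best remaining lot) gives $767, worse by 22.
Checked against all permutations: $789 is optimal.
Quispe's own top lot is Lot F ($176), but forcing Quispe→Lot F and reassigning the rest optimally gives only $767 — worse by 22.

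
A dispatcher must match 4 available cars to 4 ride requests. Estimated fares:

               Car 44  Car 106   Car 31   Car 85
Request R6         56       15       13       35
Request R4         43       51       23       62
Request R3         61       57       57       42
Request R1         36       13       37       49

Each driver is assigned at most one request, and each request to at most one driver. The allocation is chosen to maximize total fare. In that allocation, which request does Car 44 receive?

Car 44 receives Request R6.

Optimal: Car 44→Request R6 ($56), Car 106→Request R4 ($51), Car 31→Request R3 ($57), Car 85→Request R1 ($49) — total 56+51+57+49 = $213.
Column-greedy (each request in turn goes to its best remaining driver) gives $212, worse by 1.
Next-best assignment: Car 44→Request R6, Car 106→Request R3, Car 31→Request R1, Car 85→Request R4 = $212.
Every other assignment is strictly worse.
Car 44's own top request is Request R3 ($61), but forcing Car 44→Request R3 and reassigning the rest optimally gives only $184 — worse by 29.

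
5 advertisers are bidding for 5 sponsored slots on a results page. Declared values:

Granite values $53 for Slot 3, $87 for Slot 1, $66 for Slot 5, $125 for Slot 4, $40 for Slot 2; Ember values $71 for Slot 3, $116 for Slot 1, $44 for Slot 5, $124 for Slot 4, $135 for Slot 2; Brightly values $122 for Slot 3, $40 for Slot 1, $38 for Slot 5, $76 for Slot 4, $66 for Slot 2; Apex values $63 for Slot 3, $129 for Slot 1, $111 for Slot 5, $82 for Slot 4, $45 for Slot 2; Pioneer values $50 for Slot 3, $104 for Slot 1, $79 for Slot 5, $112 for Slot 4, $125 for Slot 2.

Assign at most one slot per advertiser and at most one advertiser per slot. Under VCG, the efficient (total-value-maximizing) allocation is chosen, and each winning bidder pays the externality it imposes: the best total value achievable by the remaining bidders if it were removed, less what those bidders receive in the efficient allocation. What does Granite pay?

Efficient allocation: Granite→Slot 4 ($125), Ember→Slot 1 ($116), Brightly→Slot 3 ($122), Apex→Slot 5 ($111), Pioneer→Slot 2 ($125); total welfare W = $599.
Granite receives Slot 4 at value $125, so the others get W − 125 = $474.
Without Granite: best allocation of the remaining 4 bidders over all 5 slots is Ember→Slot 4 ($124), Brightly→Slot 3 ($122), Apex→Slot 1 ($129), Pioneer→Slot 2 ($125), total $500.
VCG payment = (others' best without Granite) − (others' welfare with Granite) = 500 − 474 = $26.

Granite pays $26.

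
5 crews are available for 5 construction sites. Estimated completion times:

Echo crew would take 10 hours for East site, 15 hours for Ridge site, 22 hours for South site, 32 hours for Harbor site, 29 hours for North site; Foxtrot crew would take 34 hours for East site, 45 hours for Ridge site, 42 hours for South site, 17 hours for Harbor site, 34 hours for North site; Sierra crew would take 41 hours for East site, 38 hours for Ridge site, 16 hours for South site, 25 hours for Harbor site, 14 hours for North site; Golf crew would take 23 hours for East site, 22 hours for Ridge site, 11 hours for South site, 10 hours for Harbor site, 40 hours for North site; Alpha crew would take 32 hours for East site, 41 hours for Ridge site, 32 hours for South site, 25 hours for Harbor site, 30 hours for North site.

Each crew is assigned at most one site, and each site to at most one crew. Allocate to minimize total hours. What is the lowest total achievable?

Minimum total: 89 hours

This is a one-to-one assignment (minimum-cost bipartite matching).
Optimal: Echo crew→Ridge site (15 hours), Foxtrot crew→Harbor site (17 hours), Sierra crew→North site (14 hours), Golf crew→South site (11 hours), Alpha crew→East site (32 hours) — total 15+17+14+11+32 = 89 hours.
Min-entry greedy (repeatedly take the single cheapest remaining cell) gives 111 hours, worse by 22.
Next-best assignment: Echo crew→East site, Foxtrot crew→Harbor site, Sierra crew→North site, Golf crew→South site, Alpha crew→Ridge site = 93 hours.
No other one-to-one assignment undercuts 89 hours.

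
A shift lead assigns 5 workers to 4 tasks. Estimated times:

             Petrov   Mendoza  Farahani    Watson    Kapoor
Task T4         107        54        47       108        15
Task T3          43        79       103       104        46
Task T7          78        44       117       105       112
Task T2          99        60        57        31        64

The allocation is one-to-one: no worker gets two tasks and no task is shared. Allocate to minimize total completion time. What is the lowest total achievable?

Optimal: Kapoor→Task T4 (15 min), Petrov→Task T3 (43 min), Mendoza→Task T7 (44 min), Watson→Task T2 (31 min) — total 15+43+44+31 = 133 min.
Row-greedy (each worker in turn takes its cheapest remaining task) gives 165 min, worse by 32.

Min total: 133 min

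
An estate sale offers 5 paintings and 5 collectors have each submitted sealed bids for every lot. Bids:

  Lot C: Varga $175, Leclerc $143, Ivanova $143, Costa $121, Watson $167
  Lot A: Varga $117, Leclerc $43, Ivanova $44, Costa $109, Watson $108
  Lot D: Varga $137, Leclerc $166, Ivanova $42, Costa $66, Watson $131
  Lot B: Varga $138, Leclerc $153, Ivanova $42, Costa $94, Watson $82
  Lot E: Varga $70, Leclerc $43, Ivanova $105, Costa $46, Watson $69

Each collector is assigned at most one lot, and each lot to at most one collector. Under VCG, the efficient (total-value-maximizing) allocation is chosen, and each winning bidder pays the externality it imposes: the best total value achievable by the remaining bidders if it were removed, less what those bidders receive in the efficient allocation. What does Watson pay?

Watson pays $38.

Efficient allocation: Varga→Lot B ($138), Leclerc→Lot D ($166), Ivanova→Lot E ($105), Costa→Lot A ($109), Watson→Lot C ($167); total welfare W = $685.
Watson receives Lot C at value $167, so the others get W − 167 = $518.
Without Watson: best allocation of the remaining 4 bidders over all 5 lots is Varga→Lot B ($138), Leclerc→Lot D ($166), Ivanova→Lot C ($143), Costa→Lot A ($109), total $556.
VCG payment = (others' best without Watson) − (others' welfare with Watson) = 556 − 518 = $38.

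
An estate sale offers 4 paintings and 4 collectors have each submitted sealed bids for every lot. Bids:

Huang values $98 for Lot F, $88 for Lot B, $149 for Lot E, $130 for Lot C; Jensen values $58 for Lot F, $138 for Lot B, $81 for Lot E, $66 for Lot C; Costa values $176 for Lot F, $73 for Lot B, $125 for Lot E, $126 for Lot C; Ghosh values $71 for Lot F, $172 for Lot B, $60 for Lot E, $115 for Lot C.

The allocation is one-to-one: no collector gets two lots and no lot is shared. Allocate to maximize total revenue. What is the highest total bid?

Maximum total: $578

This is the linear assignment problem.
Optimal: Huang→Lot E ($149), Jensen→Lot B ($138), Costa→Lot F ($176), Ghosh→Lot C ($115) — total 149+138+176+115 = $578.
Max-entry greedy (repeatedly take the single best remaining cell) gives $563, worse by 15.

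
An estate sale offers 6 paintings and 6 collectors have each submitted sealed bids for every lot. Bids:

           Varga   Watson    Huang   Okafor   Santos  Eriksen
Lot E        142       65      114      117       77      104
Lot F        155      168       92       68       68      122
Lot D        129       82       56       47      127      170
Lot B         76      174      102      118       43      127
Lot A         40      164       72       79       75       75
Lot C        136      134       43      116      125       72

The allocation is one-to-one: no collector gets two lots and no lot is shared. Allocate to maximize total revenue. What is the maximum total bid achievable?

Maximum total: $846

This is a one-to-one assignment (maximum-weight bipartite matching).
Optimal: Varga→Lot F ($155), Watson→Lot A ($164), Huang→Lot E ($114), Okafor→Lot B ($118), Santos→Lot C ($125), Eriksen→Lot D ($170) — total 155+164+114+118+125+170 = $846.
Row-greedy (each collector in turn takes its best remaining lot) gives $761, worse by 85.
Next-best assignment: Varga→Lot F, Watson→Lot A, Huang→Lot B, Okafor→Lot E, Santos→Lot C, Eriksen→Lot D = $833.
Swapping Varga↔Eriksen (Varga→Lot D $129, Eriksen→Lot F $122) loses 74.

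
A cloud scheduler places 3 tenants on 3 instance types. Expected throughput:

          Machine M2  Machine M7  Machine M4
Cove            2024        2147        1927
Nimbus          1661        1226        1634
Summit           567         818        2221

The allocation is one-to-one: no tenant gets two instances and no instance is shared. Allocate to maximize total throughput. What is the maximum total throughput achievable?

Max total: 6029 ops/s

This is the linear assignment problem.
Optimal: Cove→Machine M7 (2147 ops/s), Nimbus→Machine M2 (1661 ops/s), Summit→Machine M4 (2221 ops/s) — total 2147+1661+2221 = 6029 ops/s.
Column-greedy (each instance in turn goes to its best remaining tenant) gives 5471 ops/s, worse by 558.
Every other assignment is strictly worse.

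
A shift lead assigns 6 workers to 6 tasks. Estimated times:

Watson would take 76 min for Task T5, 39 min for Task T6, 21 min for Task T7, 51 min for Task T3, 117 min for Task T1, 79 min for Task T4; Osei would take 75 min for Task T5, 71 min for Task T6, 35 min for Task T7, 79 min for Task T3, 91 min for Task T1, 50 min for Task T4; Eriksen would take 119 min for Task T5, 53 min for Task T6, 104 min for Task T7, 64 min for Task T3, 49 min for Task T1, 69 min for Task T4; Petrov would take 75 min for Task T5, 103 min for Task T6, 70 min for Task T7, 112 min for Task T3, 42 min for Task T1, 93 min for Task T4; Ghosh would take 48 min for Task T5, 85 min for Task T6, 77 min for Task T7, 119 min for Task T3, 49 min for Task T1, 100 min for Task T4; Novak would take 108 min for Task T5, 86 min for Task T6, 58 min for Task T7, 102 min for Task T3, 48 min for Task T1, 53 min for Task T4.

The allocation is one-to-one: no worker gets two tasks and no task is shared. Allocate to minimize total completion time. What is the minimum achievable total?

Minimum total: 281 min

Optimal: Watson→Task T6 (39 min), Osei→Task T7 (35 min), Eriksen→Task T3 (64 min), Petrov→Task T1 (42 min), Ghosh→Task T5 (48 min), Novak→Task T4 (53 min) — total 39+35+64+42+48+53 = 281 min.
Row-greedy (each worker in turn takes its cheapest remaining task) gives 382 min, worse by 101.
Next-best assignment: Watson→Task T3, Osei→Task T7, Eriksen→Task T6, Petrov→Task T1, Ghosh→Task T5, Novak→Task T4 = 282 min.
Every other assignment is strictly worse.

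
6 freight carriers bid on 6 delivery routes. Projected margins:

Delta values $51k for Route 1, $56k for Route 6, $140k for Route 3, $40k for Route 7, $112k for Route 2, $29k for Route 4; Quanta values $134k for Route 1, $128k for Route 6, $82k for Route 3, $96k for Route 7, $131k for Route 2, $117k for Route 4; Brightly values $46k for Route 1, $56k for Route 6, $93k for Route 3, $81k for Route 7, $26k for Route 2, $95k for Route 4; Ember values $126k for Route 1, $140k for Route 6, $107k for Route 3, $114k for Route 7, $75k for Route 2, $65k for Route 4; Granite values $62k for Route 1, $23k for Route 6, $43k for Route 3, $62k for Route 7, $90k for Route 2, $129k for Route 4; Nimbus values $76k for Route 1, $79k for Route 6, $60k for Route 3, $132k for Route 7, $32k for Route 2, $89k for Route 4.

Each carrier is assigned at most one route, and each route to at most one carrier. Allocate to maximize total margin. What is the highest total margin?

This is the linear assignment problem.
Optimal: Delta→Route 2 ($112k), Quanta→Route 1 ($134k), Brightly→Route 3 ($93k), Ember→Route 6 ($140k), Granite→Route 4 ($129k), Nimbus→Route 7 ($132k) — total 112+134+93+140+129+132 = $740k.
Column-greedy (each route in turn goes to its best remaining carrier) gives $731k, worse by 9.
Swapping Ember↔Nimbus (Ember→Route 7 $114k, Nimbus→Route 6 $79k) loses 79.
No other one-to-one assignment exceeds $740k.

Max total: $740k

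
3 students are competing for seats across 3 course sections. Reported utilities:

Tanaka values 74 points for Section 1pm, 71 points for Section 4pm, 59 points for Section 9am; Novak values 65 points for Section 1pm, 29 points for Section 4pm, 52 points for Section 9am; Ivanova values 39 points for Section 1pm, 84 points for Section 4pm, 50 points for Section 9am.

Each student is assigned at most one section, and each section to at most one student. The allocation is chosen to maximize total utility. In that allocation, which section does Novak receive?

Optimal: Tanaka→Section 1pm (74 points), Novak→Section 9am (52 points), Ivanova→Section 4pm (84 points) — total 74+52+84 = 210 points.
Every other assignment is strictly worse.
Novak's own top section is Section 1pm (65 points), but forcing Novak→Section 1pm and reassigning the rest optimally gives only 208 points — worse by 2.

Novak receives Section 9am.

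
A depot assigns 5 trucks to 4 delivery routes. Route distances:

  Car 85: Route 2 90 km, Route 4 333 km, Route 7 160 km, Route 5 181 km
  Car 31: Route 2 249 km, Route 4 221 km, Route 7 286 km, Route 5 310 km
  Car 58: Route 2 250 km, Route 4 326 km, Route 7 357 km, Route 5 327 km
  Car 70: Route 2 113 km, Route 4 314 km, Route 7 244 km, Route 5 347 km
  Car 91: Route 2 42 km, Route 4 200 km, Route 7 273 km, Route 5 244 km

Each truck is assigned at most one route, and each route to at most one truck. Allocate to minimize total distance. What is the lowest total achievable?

This is the linear assignment problem.
Optimal: Car 91→Route 2 (42 km), Car 31→Route 4 (221 km), Car 70→Route 7 (244 km), Car 85→Route 5 (181 km) — total 42+221+244+181 = 688 km.
Next-best assignment: Car 70→Route 2, Car 31→Route 4, Car 85→Route 7, Car 91→Route 5 = 738 km.
No other one-to-one assignment undercuts 688 km.

Min total: 688 km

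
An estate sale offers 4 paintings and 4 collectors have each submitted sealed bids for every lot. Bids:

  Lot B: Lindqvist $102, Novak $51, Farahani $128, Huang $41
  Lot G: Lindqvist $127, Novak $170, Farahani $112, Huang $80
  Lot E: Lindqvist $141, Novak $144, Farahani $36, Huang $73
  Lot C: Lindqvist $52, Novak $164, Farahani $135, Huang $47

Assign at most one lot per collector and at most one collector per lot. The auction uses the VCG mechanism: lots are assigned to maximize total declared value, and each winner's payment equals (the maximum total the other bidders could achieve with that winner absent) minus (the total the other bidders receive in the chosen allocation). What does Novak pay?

Novak pays $7.

Efficient allocation: Lindqvist→Lot E ($141), Novak→Lot C ($164), Farahani→Lot B ($128), Huang→Lot G ($80); total welfare W = $513.
Novak receives Lot C at value $164, so the others get W − 164 = $349.
Without Novak: best allocation of the remaining 3 bidders over all 4 lots is Lindqvist→Lot E ($141), Farahani→Lot C ($135), Huang→Lot G ($80), total $356.
VCG payment = (others' best without Novak) − (others' welfare with Novak) = 356 − 349 = $7.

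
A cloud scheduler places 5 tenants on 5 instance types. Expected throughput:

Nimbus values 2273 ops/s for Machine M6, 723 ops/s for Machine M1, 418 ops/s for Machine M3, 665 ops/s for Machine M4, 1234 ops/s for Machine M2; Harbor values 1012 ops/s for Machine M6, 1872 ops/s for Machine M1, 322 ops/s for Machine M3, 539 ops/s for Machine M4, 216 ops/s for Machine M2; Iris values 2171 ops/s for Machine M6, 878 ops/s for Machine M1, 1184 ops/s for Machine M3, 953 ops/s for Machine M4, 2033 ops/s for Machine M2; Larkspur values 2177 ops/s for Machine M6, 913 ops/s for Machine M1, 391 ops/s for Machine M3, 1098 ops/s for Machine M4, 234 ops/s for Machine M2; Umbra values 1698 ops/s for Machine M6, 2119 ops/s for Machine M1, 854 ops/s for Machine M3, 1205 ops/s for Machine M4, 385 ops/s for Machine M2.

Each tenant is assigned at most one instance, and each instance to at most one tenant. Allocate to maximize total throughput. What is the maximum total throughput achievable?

Maximum total: 8130 ops/s

Optimal: Nimbus→Machine M6 (2273 ops/s), Harbor→Machine M1 (1872 ops/s), Iris→Machine M2 (2033 ops/s), Larkspur→Machine M4 (1098 ops/s), Umbra→Machine M3 (854 ops/s) — total 2273+1872+2033+1098+854 = 8130 ops/s.
Max-entry greedy (repeatedly take the single best remaining cell) gives 7845 ops/s, worse by 285.
Next-best assignment: Nimbus→Machine M6, Harbor→Machine M3, Iris→Machine M2, Larkspur→Machine M4, Umbra→Machine M1 = 7845 ops/s.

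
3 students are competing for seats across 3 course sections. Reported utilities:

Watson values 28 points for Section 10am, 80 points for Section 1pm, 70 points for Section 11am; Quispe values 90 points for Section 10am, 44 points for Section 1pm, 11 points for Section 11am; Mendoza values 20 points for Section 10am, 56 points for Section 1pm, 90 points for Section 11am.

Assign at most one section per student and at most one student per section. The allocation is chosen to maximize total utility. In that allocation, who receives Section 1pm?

Watson receives Section 1pm.

This is a one-to-one assignment (maximum-weight bipartite matching).
Optimal: Watson→Section 1pm (80 points), Quispe→Section 10am (90 points), Mendoza→Section 11am (90 points) — total 80+90+90 = 260 points.
Next-best assignment: Watson→Section 11am, Quispe→Section 10am, Mendoza→Section 1pm = 216 points.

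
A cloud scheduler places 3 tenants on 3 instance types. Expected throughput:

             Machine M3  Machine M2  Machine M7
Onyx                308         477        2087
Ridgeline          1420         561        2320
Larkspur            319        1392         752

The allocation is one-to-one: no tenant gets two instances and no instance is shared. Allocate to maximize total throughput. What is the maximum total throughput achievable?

This is the linear assignment problem.
Optimal: Onyx→Machine M7 (2087 ops/s), Ridgeline→Machine M3 (1420 ops/s), Larkspur→Machine M2 (1392 ops/s) — total 2087+1420+1392 = 4899 ops/s.
Swapping Onyx↔Ridgeline (Onyx→Machine M3 308 ops/s, Ridgeline→Machine M7 2320 ops/s) loses 879.

Max total: 4899 ops/s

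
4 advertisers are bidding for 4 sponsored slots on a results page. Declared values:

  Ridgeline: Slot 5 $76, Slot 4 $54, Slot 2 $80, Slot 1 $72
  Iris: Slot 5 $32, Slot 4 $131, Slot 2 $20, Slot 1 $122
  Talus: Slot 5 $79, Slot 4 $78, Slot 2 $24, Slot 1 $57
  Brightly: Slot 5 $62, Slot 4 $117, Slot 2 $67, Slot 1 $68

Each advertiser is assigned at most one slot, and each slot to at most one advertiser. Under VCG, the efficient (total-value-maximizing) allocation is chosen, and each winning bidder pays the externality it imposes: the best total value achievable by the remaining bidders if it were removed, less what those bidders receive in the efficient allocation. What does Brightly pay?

Efficient allocation: Ridgeline→Slot 2 ($80), Iris→Slot 1 ($122), Talus→Slot 5 ($79), Brightly→Slot 4 ($117); total welfare W = $398.
Brightly receives Slot 4 at value $117, so the others get W − 117 = $281.
Without Brightly: best allocation of the remaining 3 bidders over all 4 slots is Ridgeline→Slot 2 ($80), Iris→Slot 4 ($131), Talus→Slot 5 ($79), total $290.
VCG payment = (others' best without Brightly) − (others' welfare with Brightly) = 290 − 281 = $9.

Brightly pays $9.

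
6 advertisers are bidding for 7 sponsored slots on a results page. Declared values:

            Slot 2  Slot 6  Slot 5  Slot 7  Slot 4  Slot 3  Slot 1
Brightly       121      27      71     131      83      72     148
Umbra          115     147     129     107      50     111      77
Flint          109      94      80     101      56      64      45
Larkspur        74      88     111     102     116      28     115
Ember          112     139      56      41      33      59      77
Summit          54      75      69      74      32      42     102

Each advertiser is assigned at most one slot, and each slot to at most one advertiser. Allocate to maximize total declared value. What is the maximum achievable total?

Treat this as an assignment problem: match each advertiser to one slot.
Optimal: Brightly→Slot 7 ($131), Umbra→Slot 5 ($129), Flint→Slot 2 ($109), Larkspur→Slot 4 ($116), Ember→Slot 6 ($139), Summit→Slot 1 ($102) — total 131+129+109+116+139+102 = $726.
Column-greedy (each slot in turn goes to its best remaining advertiser) gives $555, worse by 171.
Next-best assignment: Brightly→Slot 1, Umbra→Slot 5, Flint→Slot 2, Larkspur→Slot 4, Ember→Slot 6, Summit→Slot 7 = $715.
Every other assignment is strictly worse.

Maximum total: $726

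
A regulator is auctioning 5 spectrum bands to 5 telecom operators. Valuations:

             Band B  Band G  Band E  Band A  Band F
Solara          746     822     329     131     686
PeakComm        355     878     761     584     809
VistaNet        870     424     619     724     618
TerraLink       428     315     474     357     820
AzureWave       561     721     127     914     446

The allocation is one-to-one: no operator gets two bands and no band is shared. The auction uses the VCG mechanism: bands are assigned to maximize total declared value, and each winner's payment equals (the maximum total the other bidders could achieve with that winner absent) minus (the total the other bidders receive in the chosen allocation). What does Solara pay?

Efficient allocation: Solara→Band G ($822M), PeakComm→Band E ($761M), VistaNet→Band B ($870M), TerraLink→Band F ($820M), AzureWave→Band A ($914M); total welfare W = $4187M.
Solara receives Band G at value $822M, so the others get W − 822 = $3365M.
Without Solara: best allocation of the remaining 4 bidders over all 5 bands is PeakComm→Band G ($878M), VistaNet→Band B ($870M), TerraLink→Band F ($820M), AzureWave→Band A ($914M), total $3482M.
VCG payment = (others' best without Solara) − (others' welfare with Solara) = 3482 − 3365 = $117M.

Solara pays $117M.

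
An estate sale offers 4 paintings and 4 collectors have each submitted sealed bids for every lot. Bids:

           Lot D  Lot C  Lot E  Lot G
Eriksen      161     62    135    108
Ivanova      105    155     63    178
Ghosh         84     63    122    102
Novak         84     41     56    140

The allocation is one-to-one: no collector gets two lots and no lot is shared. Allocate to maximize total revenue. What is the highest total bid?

Max total: $578

Optimal: Eriksen→Lot D ($161), Ivanova→Lot C ($155), Ghosh→Lot E ($122), Novak→Lot G ($140) — total 161+155+122+140 = $578.
Next-best assignment: Eriksen→Lot E, Ivanova→Lot C, Ghosh→Lot D, Novak→Lot G = $514.
Swapping Eriksen↔Ghosh (Eriksen→Lot E $135, Ghosh→Lot D $84) loses 64.
Every other assignment is strictly worse.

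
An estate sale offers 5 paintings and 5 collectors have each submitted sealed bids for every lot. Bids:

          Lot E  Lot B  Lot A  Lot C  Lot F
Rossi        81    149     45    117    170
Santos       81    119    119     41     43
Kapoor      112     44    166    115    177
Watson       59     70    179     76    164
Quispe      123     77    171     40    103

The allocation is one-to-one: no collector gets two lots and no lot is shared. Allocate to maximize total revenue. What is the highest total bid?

Optimal: Rossi→Lot C ($117), Santos→Lot B ($119), Kapoor→Lot F ($177), Watson→Lot A ($179), Quispe→Lot E ($123) — total 117+119+177+179+123 = $715.
Column-greedy (each lot in turn goes to its best remaining collector) gives $609, worse by 106.
Next-best assignment: Rossi→Lot F, Santos→Lot B, Kapoor→Lot C, Watson→Lot A, Quispe→Lot E = $706.
Swapping Watson↔Santos (Watson→Lot B $70, Santos→Lot A $119) loses 109.

Max total: $715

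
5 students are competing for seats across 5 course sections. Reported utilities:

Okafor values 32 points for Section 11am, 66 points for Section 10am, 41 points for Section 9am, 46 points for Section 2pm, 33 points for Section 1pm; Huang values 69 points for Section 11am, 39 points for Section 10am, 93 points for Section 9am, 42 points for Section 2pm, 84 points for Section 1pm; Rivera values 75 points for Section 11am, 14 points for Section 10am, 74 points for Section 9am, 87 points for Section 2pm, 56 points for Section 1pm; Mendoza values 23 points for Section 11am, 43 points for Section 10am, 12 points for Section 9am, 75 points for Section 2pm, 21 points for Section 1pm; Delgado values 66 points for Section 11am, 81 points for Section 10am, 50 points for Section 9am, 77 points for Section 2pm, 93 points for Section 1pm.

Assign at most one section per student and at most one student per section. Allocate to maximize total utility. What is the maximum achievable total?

Maximum total: 402 points

Optimal: Okafor→Section 10am (66 points), Huang→Section 9am (93 points), Rivera→Section 11am (75 points), Mendoza→Section 2pm (75 points), Delgado→Section 1pm (93 points) — total 66+93+75+75+93 = 402 points.
Row-greedy (each student in turn takes its best remaining section) gives 362 points, worse by 40.
Next-best assignment: Okafor→Section 10am, Huang→Section 11am, Rivera→Section 9am, Mendoza→Section 2pm, Delgado→Section 1pm = 377 points.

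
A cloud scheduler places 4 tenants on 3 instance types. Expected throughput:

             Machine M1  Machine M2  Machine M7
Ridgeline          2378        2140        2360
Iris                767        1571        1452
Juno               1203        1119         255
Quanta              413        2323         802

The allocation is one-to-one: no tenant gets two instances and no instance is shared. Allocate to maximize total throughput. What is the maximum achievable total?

Max total: 6153 ops/s

Optimal: Ridgeline→Machine M1 (2378 ops/s), Quanta→Machine M2 (2323 ops/s), Iris→Machine M7 (1452 ops/s) — total 2378+2323+1452 = 6153 ops/s.
Row-greedy (each tenant in turn takes its best remaining instance) gives 4204 ops/s, worse by 1949.
Swapping Iris↔Ridgeline (Iris→Machine M1 767 ops/s, Ridgeline→Machine M7 2360 ops/s) loses 703.
Checked against all permutations: 6153 ops/s is optimal.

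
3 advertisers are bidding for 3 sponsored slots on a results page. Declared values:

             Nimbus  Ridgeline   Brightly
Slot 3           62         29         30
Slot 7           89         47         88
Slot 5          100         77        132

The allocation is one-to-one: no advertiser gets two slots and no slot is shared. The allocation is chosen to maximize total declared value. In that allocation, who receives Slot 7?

This is a one-to-one assignment (maximum-weight bipartite matching).
Optimal: Nimbus→Slot 7 ($89), Ridgeline→Slot 3 ($29), Brightly→Slot 5 ($132) — total 89+29+132 = $250.
Nimbus's own top slot is Slot 5 ($100), but forcing Nimbus→Slot 5 and reassigning the rest optimally gives only $217 — worse by 33.

Nimbus receives Slot 7.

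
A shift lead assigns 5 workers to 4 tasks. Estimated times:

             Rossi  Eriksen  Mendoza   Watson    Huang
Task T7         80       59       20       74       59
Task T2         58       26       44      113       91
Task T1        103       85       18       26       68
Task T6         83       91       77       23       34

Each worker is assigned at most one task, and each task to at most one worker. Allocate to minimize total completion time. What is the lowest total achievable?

Optimal: Mendoza→Task T7 (20 min), Eriksen→Task T2 (26 min), Watson→Task T1 (26 min), Huang→Task T6 (34 min) — total 20+26+26+34 = 106 min.
Min-entry greedy (repeatedly take the single cheapest remaining cell) gives 126 min, worse by 20.

Min total: 106 min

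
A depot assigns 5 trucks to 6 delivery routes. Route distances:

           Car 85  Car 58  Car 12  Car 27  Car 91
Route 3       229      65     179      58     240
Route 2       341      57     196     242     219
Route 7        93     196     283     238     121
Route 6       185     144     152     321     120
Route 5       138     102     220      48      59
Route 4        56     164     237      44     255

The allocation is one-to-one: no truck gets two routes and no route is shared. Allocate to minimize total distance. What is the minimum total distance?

Treat this as an assignment problem: match each truck to one route.
Optimal: Car 85→Route 4 (56 km), Car 58→Route 2 (57 km), Car 12→Route 6 (152 km), Car 27→Route 3 (58 km), Car 91→Route 5 (59 km) — total 56+57+152+58+59 = 382 km.

Min total: 382 km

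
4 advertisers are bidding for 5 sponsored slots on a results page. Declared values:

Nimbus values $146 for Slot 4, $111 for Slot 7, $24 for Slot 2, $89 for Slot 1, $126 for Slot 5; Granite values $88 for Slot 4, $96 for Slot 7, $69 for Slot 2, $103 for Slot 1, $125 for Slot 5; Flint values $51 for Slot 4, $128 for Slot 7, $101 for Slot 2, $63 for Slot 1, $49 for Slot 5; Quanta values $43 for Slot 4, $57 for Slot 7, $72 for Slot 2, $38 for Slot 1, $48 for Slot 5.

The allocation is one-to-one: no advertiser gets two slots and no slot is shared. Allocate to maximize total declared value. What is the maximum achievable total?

Optimal: Nimbus→Slot 4 ($146), Granite→Slot 5 ($125), Flint→Slot 7 ($128), Quanta→Slot 2 ($72) — total 146+125+128+72 = $471.
Column-greedy (each slot in turn goes to its best remaining advertiser) gives $449, worse by 22.

Max total: $471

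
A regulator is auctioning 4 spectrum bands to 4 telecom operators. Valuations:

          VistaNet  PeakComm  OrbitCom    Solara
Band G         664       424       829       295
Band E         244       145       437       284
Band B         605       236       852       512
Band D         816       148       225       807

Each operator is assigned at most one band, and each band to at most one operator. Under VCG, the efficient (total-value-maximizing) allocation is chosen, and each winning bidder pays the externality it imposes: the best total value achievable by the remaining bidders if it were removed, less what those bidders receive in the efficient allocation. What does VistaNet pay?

Efficient allocation: VistaNet→Band G ($664M), PeakComm→Band E ($145M), OrbitCom→Band B ($852M), Solara→Band D ($807M); total welfare W = $2468M.
VistaNet receives Band G at value $664M, so the others get W − 664 = $1804M.
Without VistaNet: best allocation of the remaining 3 bidders over all 4 bands is PeakComm→Band G ($424M), OrbitCom→Band B ($852M), Solara→Band D ($807M), total $2083M.
VCG payment = (others' best without VistaNet) − (others' welfare with VistaNet) = 2083 − 1804 = $279M.

VistaNet pays $279M.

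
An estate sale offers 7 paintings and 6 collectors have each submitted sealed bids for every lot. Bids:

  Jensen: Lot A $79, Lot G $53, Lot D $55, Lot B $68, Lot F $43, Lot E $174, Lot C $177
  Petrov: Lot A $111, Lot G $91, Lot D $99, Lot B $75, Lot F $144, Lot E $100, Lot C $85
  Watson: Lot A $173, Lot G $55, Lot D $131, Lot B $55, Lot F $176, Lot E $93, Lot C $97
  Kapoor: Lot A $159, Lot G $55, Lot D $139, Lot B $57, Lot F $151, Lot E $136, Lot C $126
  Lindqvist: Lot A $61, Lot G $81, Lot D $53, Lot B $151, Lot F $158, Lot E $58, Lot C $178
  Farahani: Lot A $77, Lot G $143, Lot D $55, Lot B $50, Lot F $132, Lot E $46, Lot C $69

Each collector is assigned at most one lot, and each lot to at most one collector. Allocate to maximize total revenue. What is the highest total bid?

Max total: $951

Optimal: Jensen→Lot E ($174), Petrov→Lot F ($144), Watson→Lot A ($173), Kapoor→Lot D ($139), Lindqvist→Lot C ($178), Farahani→Lot G ($143) — total 174+144+173+139+178+143 = $951.
Max-entry greedy (repeatedly take the single best remaining cell) gives $929, worse by 22.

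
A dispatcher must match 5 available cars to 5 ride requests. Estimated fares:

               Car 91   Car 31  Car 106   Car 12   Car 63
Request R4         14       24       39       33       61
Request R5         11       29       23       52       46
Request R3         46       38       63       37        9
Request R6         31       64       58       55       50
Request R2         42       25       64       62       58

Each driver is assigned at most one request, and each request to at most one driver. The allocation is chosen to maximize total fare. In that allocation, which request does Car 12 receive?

Optimal: Car 91→Request R3 ($46), Car 31→Request R6 ($64), Car 106→Request R2 ($64), Car 12→Request R5 ($52), Car 63→Request R4 ($61) — total 46+64+64+52+61 = $287.
Next-best assignment: Car 91→Request R2, Car 31→Request R6, Car 106→Request R3, Car 12→Request R5, Car 63→Request R4 = $282.
Swapping Car 12↔Car 31 (Car 12→Request R6 $55, Car 31→Request R5 $29) loses 32.
No other one-to-one assignment exceeds $287.
Car 12's own top request is Request R2 ($62), but forcing Car 12→Request R2 and reassigning the rest optimally gives only $261 — worse by 26.

Car 12 receives Request R5.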